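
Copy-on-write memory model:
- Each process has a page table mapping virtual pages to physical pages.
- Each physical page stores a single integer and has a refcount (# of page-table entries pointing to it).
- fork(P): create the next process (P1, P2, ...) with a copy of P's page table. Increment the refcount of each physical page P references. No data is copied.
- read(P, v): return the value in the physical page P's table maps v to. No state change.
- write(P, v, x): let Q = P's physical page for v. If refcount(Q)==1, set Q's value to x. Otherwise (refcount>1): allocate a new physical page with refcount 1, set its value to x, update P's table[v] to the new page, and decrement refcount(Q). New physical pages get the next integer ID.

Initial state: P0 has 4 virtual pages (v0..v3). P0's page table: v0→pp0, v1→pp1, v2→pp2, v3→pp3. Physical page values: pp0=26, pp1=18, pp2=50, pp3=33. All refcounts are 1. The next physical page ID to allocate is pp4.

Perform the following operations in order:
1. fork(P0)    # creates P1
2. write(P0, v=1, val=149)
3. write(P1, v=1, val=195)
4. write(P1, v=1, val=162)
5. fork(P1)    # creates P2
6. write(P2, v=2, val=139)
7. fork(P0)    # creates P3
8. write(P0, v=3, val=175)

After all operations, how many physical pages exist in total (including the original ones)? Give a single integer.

Answer: 7

Derivation:
Op 1: fork(P0) -> P1. 4 ppages; refcounts: pp0:2 pp1:2 pp2:2 pp3:2
Op 2: write(P0, v1, 149). refcount(pp1)=2>1 -> COPY to pp4. 5 ppages; refcounts: pp0:2 pp1:1 pp2:2 pp3:2 pp4:1
Op 3: write(P1, v1, 195). refcount(pp1)=1 -> write in place. 5 ppages; refcounts: pp0:2 pp1:1 pp2:2 pp3:2 pp4:1
Op 4: write(P1, v1, 162). refcount(pp1)=1 -> write in place. 5 ppages; refcounts: pp0:2 pp1:1 pp2:2 pp3:2 pp4:1
Op 5: fork(P1) -> P2. 5 ppages; refcounts: pp0:3 pp1:2 pp2:3 pp3:3 pp4:1
Op 6: write(P2, v2, 139). refcount(pp2)=3>1 -> COPY to pp5. 6 ppages; refcounts: pp0:3 pp1:2 pp2:2 pp3:3 pp4:1 pp5:1
Op 7: fork(P0) -> P3. 6 ppages; refcounts: pp0:4 pp1:2 pp2:3 pp3:4 pp4:2 pp5:1
Op 8: write(P0, v3, 175). refcount(pp3)=4>1 -> COPY to pp6. 7 ppages; refcounts: pp0:4 pp1:2 pp2:3 pp3:3 pp4:2 pp5:1 pp6:1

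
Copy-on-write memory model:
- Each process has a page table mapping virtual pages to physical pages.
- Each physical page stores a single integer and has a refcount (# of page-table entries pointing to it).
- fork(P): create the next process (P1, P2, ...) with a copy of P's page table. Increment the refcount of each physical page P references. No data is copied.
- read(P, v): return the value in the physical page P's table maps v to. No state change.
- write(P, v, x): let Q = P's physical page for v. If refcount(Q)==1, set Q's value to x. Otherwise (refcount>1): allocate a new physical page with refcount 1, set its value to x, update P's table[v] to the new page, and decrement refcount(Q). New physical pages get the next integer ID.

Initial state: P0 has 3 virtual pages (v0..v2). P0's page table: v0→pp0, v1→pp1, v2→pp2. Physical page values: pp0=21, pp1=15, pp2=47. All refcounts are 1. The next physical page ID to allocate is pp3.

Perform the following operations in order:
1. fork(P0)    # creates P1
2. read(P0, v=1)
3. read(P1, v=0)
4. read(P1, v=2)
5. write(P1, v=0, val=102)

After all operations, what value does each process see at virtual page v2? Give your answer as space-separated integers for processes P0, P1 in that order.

Answer: 47 47

Derivation:
Op 1: fork(P0) -> P1. 3 ppages; refcounts: pp0:2 pp1:2 pp2:2
Op 2: read(P0, v1) -> 15. No state change.
Op 3: read(P1, v0) -> 21. No state change.
Op 4: read(P1, v2) -> 47. No state change.
Op 5: write(P1, v0, 102). refcount(pp0)=2>1 -> COPY to pp3. 4 ppages; refcounts: pp0:1 pp1:2 pp2:2 pp3:1
P0: v2 -> pp2 = 47
P1: v2 -> pp2 = 47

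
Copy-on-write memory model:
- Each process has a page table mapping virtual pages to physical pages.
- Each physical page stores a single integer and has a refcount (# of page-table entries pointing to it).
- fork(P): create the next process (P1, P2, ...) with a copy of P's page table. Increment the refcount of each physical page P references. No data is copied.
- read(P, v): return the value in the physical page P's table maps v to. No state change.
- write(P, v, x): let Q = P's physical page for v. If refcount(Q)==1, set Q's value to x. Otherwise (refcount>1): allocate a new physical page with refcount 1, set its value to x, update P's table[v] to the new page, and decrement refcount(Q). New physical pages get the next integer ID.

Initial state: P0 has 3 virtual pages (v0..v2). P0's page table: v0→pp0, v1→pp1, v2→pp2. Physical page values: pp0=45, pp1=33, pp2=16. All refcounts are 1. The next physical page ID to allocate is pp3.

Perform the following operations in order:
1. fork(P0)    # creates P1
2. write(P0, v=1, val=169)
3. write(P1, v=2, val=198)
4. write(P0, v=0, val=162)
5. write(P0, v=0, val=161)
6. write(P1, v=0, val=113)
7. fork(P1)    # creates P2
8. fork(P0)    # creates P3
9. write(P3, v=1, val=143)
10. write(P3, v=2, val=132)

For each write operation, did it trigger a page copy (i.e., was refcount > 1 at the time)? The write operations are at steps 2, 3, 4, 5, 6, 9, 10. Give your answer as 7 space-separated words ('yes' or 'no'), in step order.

Op 1: fork(P0) -> P1. 3 ppages; refcounts: pp0:2 pp1:2 pp2:2
Op 2: write(P0, v1, 169). refcount(pp1)=2>1 -> COPY to pp3. 4 ppages; refcounts: pp0:2 pp1:1 pp2:2 pp3:1
Op 3: write(P1, v2, 198). refcount(pp2)=2>1 -> COPY to pp4. 5 ppages; refcounts: pp0:2 pp1:1 pp2:1 pp3:1 pp4:1
Op 4: write(P0, v0, 162). refcount(pp0)=2>1 -> COPY to pp5. 6 ppages; refcounts: pp0:1 pp1:1 pp2:1 pp3:1 pp4:1 pp5:1
Op 5: write(P0, v0, 161). refcount(pp5)=1 -> write in place. 6 ppages; refcounts: pp0:1 pp1:1 pp2:1 pp3:1 pp4:1 pp5:1
Op 6: write(P1, v0, 113). refcount(pp0)=1 -> write in place. 6 ppages; refcounts: pp0:1 pp1:1 pp2:1 pp3:1 pp4:1 pp5:1
Op 7: fork(P1) -> P2. 6 ppages; refcounts: pp0:2 pp1:2 pp2:1 pp3:1 pp4:2 pp5:1
Op 8: fork(P0) -> P3. 6 ppages; refcounts: pp0:2 pp1:2 pp2:2 pp3:2 pp4:2 pp5:2
Op 9: write(P3, v1, 143). refcount(pp3)=2>1 -> COPY to pp6. 7 ppages; refcounts: pp0:2 pp1:2 pp2:2 pp3:1 pp4:2 pp5:2 pp6:1
Op 10: write(P3, v2, 132). refcount(pp2)=2>1 -> COPY to pp7. 8 ppages; refcounts: pp0:2 pp1:2 pp2:1 pp3:1 pp4:2 pp5:2 pp6:1 pp7:1

yes yes yes no no yes yes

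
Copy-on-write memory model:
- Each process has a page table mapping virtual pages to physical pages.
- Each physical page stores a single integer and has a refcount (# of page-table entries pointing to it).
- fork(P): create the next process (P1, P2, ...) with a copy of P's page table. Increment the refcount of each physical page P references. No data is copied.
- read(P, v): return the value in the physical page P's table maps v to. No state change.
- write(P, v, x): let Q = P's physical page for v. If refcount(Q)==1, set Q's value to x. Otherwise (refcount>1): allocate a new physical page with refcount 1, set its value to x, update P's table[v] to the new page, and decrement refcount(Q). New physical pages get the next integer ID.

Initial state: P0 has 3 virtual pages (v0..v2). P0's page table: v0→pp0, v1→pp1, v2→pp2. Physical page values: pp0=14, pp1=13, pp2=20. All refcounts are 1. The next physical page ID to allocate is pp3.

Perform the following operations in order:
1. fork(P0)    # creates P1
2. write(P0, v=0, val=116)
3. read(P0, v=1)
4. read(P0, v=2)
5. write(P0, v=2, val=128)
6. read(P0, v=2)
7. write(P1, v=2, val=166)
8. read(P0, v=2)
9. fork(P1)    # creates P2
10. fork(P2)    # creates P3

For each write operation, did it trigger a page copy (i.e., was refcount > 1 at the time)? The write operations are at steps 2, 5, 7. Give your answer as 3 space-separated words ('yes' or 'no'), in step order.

Op 1: fork(P0) -> P1. 3 ppages; refcounts: pp0:2 pp1:2 pp2:2
Op 2: write(P0, v0, 116). refcount(pp0)=2>1 -> COPY to pp3. 4 ppages; refcounts: pp0:1 pp1:2 pp2:2 pp3:1
Op 3: read(P0, v1) -> 13. No state change.
Op 4: read(P0, v2) -> 20. No state change.
Op 5: write(P0, v2, 128). refcount(pp2)=2>1 -> COPY to pp4. 5 ppages; refcounts: pp0:1 pp1:2 pp2:1 pp3:1 pp4:1
Op 6: read(P0, v2) -> 128. No state change.
Op 7: write(P1, v2, 166). refcount(pp2)=1 -> write in place. 5 ppages; refcounts: pp0:1 pp1:2 pp2:1 pp3:1 pp4:1
Op 8: read(P0, v2) -> 128. No state change.
Op 9: fork(P1) -> P2. 5 ppages; refcounts: pp0:2 pp1:3 pp2:2 pp3:1 pp4:1
Op 10: fork(P2) -> P3. 5 ppages; refcounts: pp0:3 pp1:4 pp2:3 pp3:1 pp4:1

yes yes no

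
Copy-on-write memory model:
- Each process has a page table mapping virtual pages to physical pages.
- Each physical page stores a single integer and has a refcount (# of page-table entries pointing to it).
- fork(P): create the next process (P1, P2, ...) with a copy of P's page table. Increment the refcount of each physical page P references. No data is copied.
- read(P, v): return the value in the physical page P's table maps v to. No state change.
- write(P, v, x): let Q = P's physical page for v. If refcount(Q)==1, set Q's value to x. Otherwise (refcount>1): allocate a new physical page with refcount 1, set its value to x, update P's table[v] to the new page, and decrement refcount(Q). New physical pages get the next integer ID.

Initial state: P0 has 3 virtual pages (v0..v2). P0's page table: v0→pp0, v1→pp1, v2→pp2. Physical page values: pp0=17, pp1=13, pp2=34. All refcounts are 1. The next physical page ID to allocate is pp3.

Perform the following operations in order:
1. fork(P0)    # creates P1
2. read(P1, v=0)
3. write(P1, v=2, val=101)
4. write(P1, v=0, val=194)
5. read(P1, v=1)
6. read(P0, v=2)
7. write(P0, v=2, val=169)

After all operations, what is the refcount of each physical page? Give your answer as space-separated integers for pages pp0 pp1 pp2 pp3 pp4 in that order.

Answer: 1 2 1 1 1

Derivation:
Op 1: fork(P0) -> P1. 3 ppages; refcounts: pp0:2 pp1:2 pp2:2
Op 2: read(P1, v0) -> 17. No state change.
Op 3: write(P1, v2, 101). refcount(pp2)=2>1 -> COPY to pp3. 4 ppages; refcounts: pp0:2 pp1:2 pp2:1 pp3:1
Op 4: write(P1, v0, 194). refcount(pp0)=2>1 -> COPY to pp4. 5 ppages; refcounts: pp0:1 pp1:2 pp2:1 pp3:1 pp4:1
Op 5: read(P1, v1) -> 13. No state change.
Op 6: read(P0, v2) -> 34. No state change.
Op 7: write(P0, v2, 169). refcount(pp2)=1 -> write in place. 5 ppages; refcounts: pp0:1 pp1:2 pp2:1 pp3:1 pp4:1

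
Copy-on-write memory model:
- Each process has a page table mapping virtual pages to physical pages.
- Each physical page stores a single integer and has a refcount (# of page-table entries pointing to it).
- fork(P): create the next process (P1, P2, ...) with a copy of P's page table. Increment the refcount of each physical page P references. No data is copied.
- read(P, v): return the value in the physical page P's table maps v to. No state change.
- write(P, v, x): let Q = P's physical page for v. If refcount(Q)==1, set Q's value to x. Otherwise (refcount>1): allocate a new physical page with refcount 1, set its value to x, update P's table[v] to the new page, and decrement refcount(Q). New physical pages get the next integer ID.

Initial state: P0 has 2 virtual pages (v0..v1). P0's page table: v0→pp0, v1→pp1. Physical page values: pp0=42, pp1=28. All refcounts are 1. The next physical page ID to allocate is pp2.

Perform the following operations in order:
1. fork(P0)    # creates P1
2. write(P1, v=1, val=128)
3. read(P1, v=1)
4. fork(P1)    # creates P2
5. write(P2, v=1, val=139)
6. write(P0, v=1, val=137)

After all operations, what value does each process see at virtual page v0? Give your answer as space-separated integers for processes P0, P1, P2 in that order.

Answer: 42 42 42

Derivation:
Op 1: fork(P0) -> P1. 2 ppages; refcounts: pp0:2 pp1:2
Op 2: write(P1, v1, 128). refcount(pp1)=2>1 -> COPY to pp2. 3 ppages; refcounts: pp0:2 pp1:1 pp2:1
Op 3: read(P1, v1) -> 128. No state change.
Op 4: fork(P1) -> P2. 3 ppages; refcounts: pp0:3 pp1:1 pp2:2
Op 5: write(P2, v1, 139). refcount(pp2)=2>1 -> COPY to pp3. 4 ppages; refcounts: pp0:3 pp1:1 pp2:1 pp3:1
Op 6: write(P0, v1, 137). refcount(pp1)=1 -> write in place. 4 ppages; refcounts: pp0:3 pp1:1 pp2:1 pp3:1
P0: v0 -> pp0 = 42
P1: v0 -> pp0 = 42
P2: v0 -> pp0 = 42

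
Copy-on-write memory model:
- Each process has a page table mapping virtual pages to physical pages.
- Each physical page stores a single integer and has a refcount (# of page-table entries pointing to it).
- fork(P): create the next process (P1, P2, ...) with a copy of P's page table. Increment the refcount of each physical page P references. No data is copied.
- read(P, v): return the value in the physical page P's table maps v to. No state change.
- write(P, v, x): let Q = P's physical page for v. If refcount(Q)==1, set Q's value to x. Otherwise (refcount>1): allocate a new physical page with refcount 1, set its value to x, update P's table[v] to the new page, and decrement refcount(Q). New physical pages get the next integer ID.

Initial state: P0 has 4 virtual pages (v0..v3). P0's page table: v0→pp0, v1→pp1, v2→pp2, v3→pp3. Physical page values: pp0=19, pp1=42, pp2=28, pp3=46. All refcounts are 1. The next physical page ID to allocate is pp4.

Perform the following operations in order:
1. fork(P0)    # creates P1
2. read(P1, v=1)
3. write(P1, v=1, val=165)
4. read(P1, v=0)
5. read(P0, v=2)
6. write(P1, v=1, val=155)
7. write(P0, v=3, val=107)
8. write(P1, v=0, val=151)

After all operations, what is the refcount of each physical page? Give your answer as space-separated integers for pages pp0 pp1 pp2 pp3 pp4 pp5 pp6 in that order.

Op 1: fork(P0) -> P1. 4 ppages; refcounts: pp0:2 pp1:2 pp2:2 pp3:2
Op 2: read(P1, v1) -> 42. No state change.
Op 3: write(P1, v1, 165). refcount(pp1)=2>1 -> COPY to pp4. 5 ppages; refcounts: pp0:2 pp1:1 pp2:2 pp3:2 pp4:1
Op 4: read(P1, v0) -> 19. No state change.
Op 5: read(P0, v2) -> 28. No state change.
Op 6: write(P1, v1, 155). refcount(pp4)=1 -> write in place. 5 ppages; refcounts: pp0:2 pp1:1 pp2:2 pp3:2 pp4:1
Op 7: write(P0, v3, 107). refcount(pp3)=2>1 -> COPY to pp5. 6 ppages; refcounts: pp0:2 pp1:1 pp2:2 pp3:1 pp4:1 pp5:1
Op 8: write(P1, v0, 151). refcount(pp0)=2>1 -> COPY to pp6. 7 ppages; refcounts: pp0:1 pp1:1 pp2:2 pp3:1 pp4:1 pp5:1 pp6:1

Answer: 1 1 2 1 1 1 1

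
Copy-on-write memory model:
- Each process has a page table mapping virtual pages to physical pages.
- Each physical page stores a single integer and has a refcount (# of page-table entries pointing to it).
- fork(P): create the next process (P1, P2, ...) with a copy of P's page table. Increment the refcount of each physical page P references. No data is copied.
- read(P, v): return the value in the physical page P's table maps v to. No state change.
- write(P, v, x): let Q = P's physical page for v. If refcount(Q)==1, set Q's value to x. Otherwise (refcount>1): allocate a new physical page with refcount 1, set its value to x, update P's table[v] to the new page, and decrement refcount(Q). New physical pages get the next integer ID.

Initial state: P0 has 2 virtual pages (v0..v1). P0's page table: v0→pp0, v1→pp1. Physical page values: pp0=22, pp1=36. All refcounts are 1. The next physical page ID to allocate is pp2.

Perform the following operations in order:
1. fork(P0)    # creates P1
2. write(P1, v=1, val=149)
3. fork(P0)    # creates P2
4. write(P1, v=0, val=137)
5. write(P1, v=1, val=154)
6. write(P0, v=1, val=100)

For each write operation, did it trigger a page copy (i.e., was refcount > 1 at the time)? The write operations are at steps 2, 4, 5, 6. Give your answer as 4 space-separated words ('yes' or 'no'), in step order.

Op 1: fork(P0) -> P1. 2 ppages; refcounts: pp0:2 pp1:2
Op 2: write(P1, v1, 149). refcount(pp1)=2>1 -> COPY to pp2. 3 ppages; refcounts: pp0:2 pp1:1 pp2:1
Op 3: fork(P0) -> P2. 3 ppages; refcounts: pp0:3 pp1:2 pp2:1
Op 4: write(P1, v0, 137). refcount(pp0)=3>1 -> COPY to pp3. 4 ppages; refcounts: pp0:2 pp1:2 pp2:1 pp3:1
Op 5: write(P1, v1, 154). refcount(pp2)=1 -> write in place. 4 ppages; refcounts: pp0:2 pp1:2 pp2:1 pp3:1
Op 6: write(P0, v1, 100). refcount(pp1)=2>1 -> COPY to pp4. 5 ppages; refcounts: pp0:2 pp1:1 pp2:1 pp3:1 pp4:1

yes yes no yes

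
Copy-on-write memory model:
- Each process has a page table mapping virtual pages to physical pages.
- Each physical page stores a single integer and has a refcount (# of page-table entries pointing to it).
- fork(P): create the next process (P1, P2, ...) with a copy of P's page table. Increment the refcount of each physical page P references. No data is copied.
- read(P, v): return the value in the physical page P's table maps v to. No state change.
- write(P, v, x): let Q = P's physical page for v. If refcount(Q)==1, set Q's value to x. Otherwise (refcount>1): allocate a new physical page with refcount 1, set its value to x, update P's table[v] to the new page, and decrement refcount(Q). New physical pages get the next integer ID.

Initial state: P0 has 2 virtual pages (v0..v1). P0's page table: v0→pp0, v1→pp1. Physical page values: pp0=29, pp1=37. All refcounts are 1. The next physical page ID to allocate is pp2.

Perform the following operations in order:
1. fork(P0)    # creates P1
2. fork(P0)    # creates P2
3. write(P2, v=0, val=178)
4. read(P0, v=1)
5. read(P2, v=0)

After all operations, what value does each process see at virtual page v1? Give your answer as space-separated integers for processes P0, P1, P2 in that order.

Answer: 37 37 37

Derivation:
Op 1: fork(P0) -> P1. 2 ppages; refcounts: pp0:2 pp1:2
Op 2: fork(P0) -> P2. 2 ppages; refcounts: pp0:3 pp1:3
Op 3: write(P2, v0, 178). refcount(pp0)=3>1 -> COPY to pp2. 3 ppages; refcounts: pp0:2 pp1:3 pp2:1
Op 4: read(P0, v1) -> 37. No state change.
Op 5: read(P2, v0) -> 178. No state change.
P0: v1 -> pp1 = 37
P1: v1 -> pp1 = 37
P2: v1 -> pp1 = 37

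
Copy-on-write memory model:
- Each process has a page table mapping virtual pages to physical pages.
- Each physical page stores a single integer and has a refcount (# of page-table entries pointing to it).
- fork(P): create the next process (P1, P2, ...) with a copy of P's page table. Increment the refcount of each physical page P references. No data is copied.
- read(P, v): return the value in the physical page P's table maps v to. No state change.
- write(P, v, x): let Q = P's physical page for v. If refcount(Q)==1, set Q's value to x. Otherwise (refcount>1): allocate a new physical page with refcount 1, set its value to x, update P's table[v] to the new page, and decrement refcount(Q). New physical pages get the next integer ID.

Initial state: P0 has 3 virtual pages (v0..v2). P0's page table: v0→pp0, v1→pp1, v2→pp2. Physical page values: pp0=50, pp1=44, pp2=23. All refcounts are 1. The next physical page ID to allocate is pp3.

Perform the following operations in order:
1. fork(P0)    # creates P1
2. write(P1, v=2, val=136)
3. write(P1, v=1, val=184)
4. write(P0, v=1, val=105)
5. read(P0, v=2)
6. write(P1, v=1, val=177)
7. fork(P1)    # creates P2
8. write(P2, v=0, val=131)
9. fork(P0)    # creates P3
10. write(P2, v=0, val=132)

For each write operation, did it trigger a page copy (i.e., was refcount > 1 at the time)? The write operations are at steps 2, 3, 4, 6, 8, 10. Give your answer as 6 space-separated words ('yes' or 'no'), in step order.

Op 1: fork(P0) -> P1. 3 ppages; refcounts: pp0:2 pp1:2 pp2:2
Op 2: write(P1, v2, 136). refcount(pp2)=2>1 -> COPY to pp3. 4 ppages; refcounts: pp0:2 pp1:2 pp2:1 pp3:1
Op 3: write(P1, v1, 184). refcount(pp1)=2>1 -> COPY to pp4. 5 ppages; refcounts: pp0:2 pp1:1 pp2:1 pp3:1 pp4:1
Op 4: write(P0, v1, 105). refcount(pp1)=1 -> write in place. 5 ppages; refcounts: pp0:2 pp1:1 pp2:1 pp3:1 pp4:1
Op 5: read(P0, v2) -> 23. No state change.
Op 6: write(P1, v1, 177). refcount(pp4)=1 -> write in place. 5 ppages; refcounts: pp0:2 pp1:1 pp2:1 pp3:1 pp4:1
Op 7: fork(P1) -> P2. 5 ppages; refcounts: pp0:3 pp1:1 pp2:1 pp3:2 pp4:2
Op 8: write(P2, v0, 131). refcount(pp0)=3>1 -> COPY to pp5. 6 ppages; refcounts: pp0:2 pp1:1 pp2:1 pp3:2 pp4:2 pp5:1
Op 9: fork(P0) -> P3. 6 ppages; refcounts: pp0:3 pp1:2 pp2:2 pp3:2 pp4:2 pp5:1
Op 10: write(P2, v0, 132). refcount(pp5)=1 -> write in place. 6 ppages; refcounts: pp0:3 pp1:2 pp2:2 pp3:2 pp4:2 pp5:1

yes yes no no yes no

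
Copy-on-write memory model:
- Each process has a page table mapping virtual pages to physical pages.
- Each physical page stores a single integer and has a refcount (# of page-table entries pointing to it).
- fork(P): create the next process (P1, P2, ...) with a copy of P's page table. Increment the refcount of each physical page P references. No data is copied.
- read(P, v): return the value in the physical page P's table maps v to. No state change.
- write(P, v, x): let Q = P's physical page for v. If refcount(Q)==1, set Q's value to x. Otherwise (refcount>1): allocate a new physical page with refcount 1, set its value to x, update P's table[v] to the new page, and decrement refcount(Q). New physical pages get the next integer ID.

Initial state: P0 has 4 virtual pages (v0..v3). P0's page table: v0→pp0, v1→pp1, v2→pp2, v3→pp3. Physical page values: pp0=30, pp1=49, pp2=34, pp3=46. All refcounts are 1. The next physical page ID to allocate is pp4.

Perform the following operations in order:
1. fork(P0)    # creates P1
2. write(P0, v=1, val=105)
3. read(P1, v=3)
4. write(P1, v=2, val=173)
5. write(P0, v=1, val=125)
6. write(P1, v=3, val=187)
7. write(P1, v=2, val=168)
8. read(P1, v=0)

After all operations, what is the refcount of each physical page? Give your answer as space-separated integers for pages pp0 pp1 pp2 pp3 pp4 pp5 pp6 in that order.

Op 1: fork(P0) -> P1. 4 ppages; refcounts: pp0:2 pp1:2 pp2:2 pp3:2
Op 2: write(P0, v1, 105). refcount(pp1)=2>1 -> COPY to pp4. 5 ppages; refcounts: pp0:2 pp1:1 pp2:2 pp3:2 pp4:1
Op 3: read(P1, v3) -> 46. No state change.
Op 4: write(P1, v2, 173). refcount(pp2)=2>1 -> COPY to pp5. 6 ppages; refcounts: pp0:2 pp1:1 pp2:1 pp3:2 pp4:1 pp5:1
Op 5: write(P0, v1, 125). refcount(pp4)=1 -> write in place. 6 ppages; refcounts: pp0:2 pp1:1 pp2:1 pp3:2 pp4:1 pp5:1
Op 6: write(P1, v3, 187). refcount(pp3)=2>1 -> COPY to pp6. 7 ppages; refcounts: pp0:2 pp1:1 pp2:1 pp3:1 pp4:1 pp5:1 pp6:1
Op 7: write(P1, v2, 168). refcount(pp5)=1 -> write in place. 7 ppages; refcounts: pp0:2 pp1:1 pp2:1 pp3:1 pp4:1 pp5:1 pp6:1
Op 8: read(P1, v0) -> 30. No state change.

Answer: 2 1 1 1 1 1 1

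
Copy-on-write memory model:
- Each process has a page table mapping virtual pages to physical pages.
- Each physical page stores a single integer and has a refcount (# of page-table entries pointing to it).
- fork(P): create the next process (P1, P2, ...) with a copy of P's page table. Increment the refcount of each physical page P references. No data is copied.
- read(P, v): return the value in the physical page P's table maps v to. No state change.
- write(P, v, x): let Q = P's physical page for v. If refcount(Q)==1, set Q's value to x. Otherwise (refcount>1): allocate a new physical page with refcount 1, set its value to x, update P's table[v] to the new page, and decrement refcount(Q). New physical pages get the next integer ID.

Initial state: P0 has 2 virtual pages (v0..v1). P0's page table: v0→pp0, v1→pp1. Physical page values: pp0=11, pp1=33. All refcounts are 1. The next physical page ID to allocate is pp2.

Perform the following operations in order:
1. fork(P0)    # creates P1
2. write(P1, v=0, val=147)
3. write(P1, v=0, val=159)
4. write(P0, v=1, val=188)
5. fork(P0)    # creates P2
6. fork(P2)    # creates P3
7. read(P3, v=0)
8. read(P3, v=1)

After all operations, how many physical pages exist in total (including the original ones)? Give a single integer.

Op 1: fork(P0) -> P1. 2 ppages; refcounts: pp0:2 pp1:2
Op 2: write(P1, v0, 147). refcount(pp0)=2>1 -> COPY to pp2. 3 ppages; refcounts: pp0:1 pp1:2 pp2:1
Op 3: write(P1, v0, 159). refcount(pp2)=1 -> write in place. 3 ppages; refcounts: pp0:1 pp1:2 pp2:1
Op 4: write(P0, v1, 188). refcount(pp1)=2>1 -> COPY to pp3. 4 ppages; refcounts: pp0:1 pp1:1 pp2:1 pp3:1
Op 5: fork(P0) -> P2. 4 ppages; refcounts: pp0:2 pp1:1 pp2:1 pp3:2
Op 6: fork(P2) -> P3. 4 ppages; refcounts: pp0:3 pp1:1 pp2:1 pp3:3
Op 7: read(P3, v0) -> 11. No state change.
Op 8: read(P3, v1) -> 188. No state change.

Answer: 4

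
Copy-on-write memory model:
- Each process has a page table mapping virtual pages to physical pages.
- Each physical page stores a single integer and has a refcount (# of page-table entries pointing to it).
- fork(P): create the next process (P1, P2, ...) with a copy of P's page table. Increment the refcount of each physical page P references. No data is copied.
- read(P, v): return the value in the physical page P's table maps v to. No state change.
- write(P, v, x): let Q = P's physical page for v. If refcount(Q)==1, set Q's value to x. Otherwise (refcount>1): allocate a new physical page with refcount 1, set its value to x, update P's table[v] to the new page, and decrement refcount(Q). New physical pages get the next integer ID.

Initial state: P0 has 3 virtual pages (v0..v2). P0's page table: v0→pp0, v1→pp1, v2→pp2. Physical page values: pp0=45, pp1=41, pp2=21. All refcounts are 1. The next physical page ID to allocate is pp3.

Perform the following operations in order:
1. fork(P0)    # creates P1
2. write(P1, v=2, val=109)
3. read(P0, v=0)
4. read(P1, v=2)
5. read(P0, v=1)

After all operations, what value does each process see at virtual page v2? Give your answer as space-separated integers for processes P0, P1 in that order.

Answer: 21 109

Derivation:
Op 1: fork(P0) -> P1. 3 ppages; refcounts: pp0:2 pp1:2 pp2:2
Op 2: write(P1, v2, 109). refcount(pp2)=2>1 -> COPY to pp3. 4 ppages; refcounts: pp0:2 pp1:2 pp2:1 pp3:1
Op 3: read(P0, v0) -> 45. No state change.
Op 4: read(P1, v2) -> 109. No state change.
Op 5: read(P0, v1) -> 41. No state change.
P0: v2 -> pp2 = 21
P1: v2 -> pp3 = 109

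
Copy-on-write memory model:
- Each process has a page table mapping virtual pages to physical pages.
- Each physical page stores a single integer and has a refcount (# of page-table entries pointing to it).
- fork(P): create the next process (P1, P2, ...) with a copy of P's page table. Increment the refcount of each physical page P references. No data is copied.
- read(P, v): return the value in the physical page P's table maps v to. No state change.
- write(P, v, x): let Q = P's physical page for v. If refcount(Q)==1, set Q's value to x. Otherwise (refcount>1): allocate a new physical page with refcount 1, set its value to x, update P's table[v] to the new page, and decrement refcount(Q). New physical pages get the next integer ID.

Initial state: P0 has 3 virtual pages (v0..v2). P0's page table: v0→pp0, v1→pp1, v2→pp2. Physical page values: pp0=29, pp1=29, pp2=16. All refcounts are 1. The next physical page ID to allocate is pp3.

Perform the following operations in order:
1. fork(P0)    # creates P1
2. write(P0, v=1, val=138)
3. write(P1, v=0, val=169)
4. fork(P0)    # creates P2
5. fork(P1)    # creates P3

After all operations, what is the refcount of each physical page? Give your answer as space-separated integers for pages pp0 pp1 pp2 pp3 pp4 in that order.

Answer: 2 2 4 2 2

Derivation:
Op 1: fork(P0) -> P1. 3 ppages; refcounts: pp0:2 pp1:2 pp2:2
Op 2: write(P0, v1, 138). refcount(pp1)=2>1 -> COPY to pp3. 4 ppages; refcounts: pp0:2 pp1:1 pp2:2 pp3:1
Op 3: write(P1, v0, 169). refcount(pp0)=2>1 -> COPY to pp4. 5 ppages; refcounts: pp0:1 pp1:1 pp2:2 pp3:1 pp4:1
Op 4: fork(P0) -> P2. 5 ppages; refcounts: pp0:2 pp1:1 pp2:3 pp3:2 pp4:1
Op 5: fork(P1) -> P3. 5 ppages; refcounts: pp0:2 pp1:2 pp2:4 pp3:2 pp4:2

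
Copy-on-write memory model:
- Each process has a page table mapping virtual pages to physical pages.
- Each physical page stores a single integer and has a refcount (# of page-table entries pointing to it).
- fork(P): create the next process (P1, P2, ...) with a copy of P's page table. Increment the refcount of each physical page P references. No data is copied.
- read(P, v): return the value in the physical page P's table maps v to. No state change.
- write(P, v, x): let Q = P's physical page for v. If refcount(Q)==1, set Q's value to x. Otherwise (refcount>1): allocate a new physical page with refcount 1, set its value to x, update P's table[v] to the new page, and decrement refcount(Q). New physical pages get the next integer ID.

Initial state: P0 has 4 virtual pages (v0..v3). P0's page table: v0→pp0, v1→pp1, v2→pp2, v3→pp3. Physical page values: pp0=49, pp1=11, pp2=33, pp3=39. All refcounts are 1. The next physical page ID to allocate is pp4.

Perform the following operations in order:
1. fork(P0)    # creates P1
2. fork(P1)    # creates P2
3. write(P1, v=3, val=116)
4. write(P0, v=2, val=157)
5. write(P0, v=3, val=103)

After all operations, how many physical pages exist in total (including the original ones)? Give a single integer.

Op 1: fork(P0) -> P1. 4 ppages; refcounts: pp0:2 pp1:2 pp2:2 pp3:2
Op 2: fork(P1) -> P2. 4 ppages; refcounts: pp0:3 pp1:3 pp2:3 pp3:3
Op 3: write(P1, v3, 116). refcount(pp3)=3>1 -> COPY to pp4. 5 ppages; refcounts: pp0:3 pp1:3 pp2:3 pp3:2 pp4:1
Op 4: write(P0, v2, 157). refcount(pp2)=3>1 -> COPY to pp5. 6 ppages; refcounts: pp0:3 pp1:3 pp2:2 pp3:2 pp4:1 pp5:1
Op 5: write(P0, v3, 103). refcount(pp3)=2>1 -> COPY to pp6. 7 ppages; refcounts: pp0:3 pp1:3 pp2:2 pp3:1 pp4:1 pp5:1 pp6:1

Answer: 7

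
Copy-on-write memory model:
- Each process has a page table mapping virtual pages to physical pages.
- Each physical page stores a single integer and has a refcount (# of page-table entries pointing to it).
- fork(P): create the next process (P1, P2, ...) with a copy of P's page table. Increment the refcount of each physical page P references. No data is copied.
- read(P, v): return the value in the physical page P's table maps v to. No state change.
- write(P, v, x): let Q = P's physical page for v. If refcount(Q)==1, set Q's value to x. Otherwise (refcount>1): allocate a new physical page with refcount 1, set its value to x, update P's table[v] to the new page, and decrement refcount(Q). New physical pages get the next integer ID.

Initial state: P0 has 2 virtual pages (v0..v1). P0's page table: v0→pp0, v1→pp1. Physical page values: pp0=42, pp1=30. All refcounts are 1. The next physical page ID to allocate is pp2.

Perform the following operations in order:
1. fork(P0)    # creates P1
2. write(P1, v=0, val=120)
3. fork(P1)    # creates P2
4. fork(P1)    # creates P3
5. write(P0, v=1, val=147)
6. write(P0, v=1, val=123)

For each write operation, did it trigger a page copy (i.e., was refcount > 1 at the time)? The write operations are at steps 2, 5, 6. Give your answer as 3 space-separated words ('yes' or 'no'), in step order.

Op 1: fork(P0) -> P1. 2 ppages; refcounts: pp0:2 pp1:2
Op 2: write(P1, v0, 120). refcount(pp0)=2>1 -> COPY to pp2. 3 ppages; refcounts: pp0:1 pp1:2 pp2:1
Op 3: fork(P1) -> P2. 3 ppages; refcounts: pp0:1 pp1:3 pp2:2
Op 4: fork(P1) -> P3. 3 ppages; refcounts: pp0:1 pp1:4 pp2:3
Op 5: write(P0, v1, 147). refcount(pp1)=4>1 -> COPY to pp3. 4 ppages; refcounts: pp0:1 pp1:3 pp2:3 pp3:1
Op 6: write(P0, v1, 123). refcount(pp3)=1 -> write in place. 4 ppages; refcounts: pp0:1 pp1:3 pp2:3 pp3:1

yes yes no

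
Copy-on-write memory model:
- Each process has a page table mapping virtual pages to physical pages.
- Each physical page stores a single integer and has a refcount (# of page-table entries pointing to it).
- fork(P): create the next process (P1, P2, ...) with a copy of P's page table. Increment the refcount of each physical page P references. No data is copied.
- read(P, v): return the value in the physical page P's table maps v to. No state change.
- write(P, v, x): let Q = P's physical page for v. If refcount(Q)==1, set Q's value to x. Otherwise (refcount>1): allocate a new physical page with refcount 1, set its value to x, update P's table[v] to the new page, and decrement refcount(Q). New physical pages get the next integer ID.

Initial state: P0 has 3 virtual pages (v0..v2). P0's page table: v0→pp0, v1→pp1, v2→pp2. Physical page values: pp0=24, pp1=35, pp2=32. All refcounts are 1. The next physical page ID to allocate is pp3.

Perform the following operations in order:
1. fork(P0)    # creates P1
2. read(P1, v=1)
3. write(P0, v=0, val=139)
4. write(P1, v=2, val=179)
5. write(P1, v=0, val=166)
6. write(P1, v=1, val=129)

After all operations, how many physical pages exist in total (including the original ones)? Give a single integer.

Answer: 6

Derivation:
Op 1: fork(P0) -> P1. 3 ppages; refcounts: pp0:2 pp1:2 pp2:2
Op 2: read(P1, v1) -> 35. No state change.
Op 3: write(P0, v0, 139). refcount(pp0)=2>1 -> COPY to pp3. 4 ppages; refcounts: pp0:1 pp1:2 pp2:2 pp3:1
Op 4: write(P1, v2, 179). refcount(pp2)=2>1 -> COPY to pp4. 5 ppages; refcounts: pp0:1 pp1:2 pp2:1 pp3:1 pp4:1
Op 5: write(P1, v0, 166). refcount(pp0)=1 -> write in place. 5 ppages; refcounts: pp0:1 pp1:2 pp2:1 pp3:1 pp4:1
Op 6: write(P1, v1, 129). refcount(pp1)=2>1 -> COPY to pp5. 6 ppages; refcounts: pp0:1 pp1:1 pp2:1 pp3:1 pp4:1 pp5:1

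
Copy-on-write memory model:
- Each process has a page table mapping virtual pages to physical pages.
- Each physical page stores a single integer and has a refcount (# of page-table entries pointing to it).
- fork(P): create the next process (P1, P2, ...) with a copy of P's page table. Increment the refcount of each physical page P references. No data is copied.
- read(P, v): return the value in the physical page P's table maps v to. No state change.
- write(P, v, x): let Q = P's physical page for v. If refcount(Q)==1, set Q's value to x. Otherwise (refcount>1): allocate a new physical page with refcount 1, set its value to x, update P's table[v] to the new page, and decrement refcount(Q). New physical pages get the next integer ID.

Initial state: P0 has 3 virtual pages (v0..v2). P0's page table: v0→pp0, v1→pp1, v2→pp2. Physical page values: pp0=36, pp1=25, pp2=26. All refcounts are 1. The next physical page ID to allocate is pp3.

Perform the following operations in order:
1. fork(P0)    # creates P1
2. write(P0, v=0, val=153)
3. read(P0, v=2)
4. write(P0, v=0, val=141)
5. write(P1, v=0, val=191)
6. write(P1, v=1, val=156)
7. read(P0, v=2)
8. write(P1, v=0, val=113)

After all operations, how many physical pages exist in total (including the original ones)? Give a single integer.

Answer: 5

Derivation:
Op 1: fork(P0) -> P1. 3 ppages; refcounts: pp0:2 pp1:2 pp2:2
Op 2: write(P0, v0, 153). refcount(pp0)=2>1 -> COPY to pp3. 4 ppages; refcounts: pp0:1 pp1:2 pp2:2 pp3:1
Op 3: read(P0, v2) -> 26. No state change.
Op 4: write(P0, v0, 141). refcount(pp3)=1 -> write in place. 4 ppages; refcounts: pp0:1 pp1:2 pp2:2 pp3:1
Op 5: write(P1, v0, 191). refcount(pp0)=1 -> write in place. 4 ppages; refcounts: pp0:1 pp1:2 pp2:2 pp3:1
Op 6: write(P1, v1, 156). refcount(pp1)=2>1 -> COPY to pp4. 5 ppages; refcounts: pp0:1 pp1:1 pp2:2 pp3:1 pp4:1
Op 7: read(P0, v2) -> 26. No state change.
Op 8: write(P1, v0, 113). refcount(pp0)=1 -> write in place. 5 ppages; refcounts: pp0:1 pp1:1 pp2:2 pp3:1 pp4:1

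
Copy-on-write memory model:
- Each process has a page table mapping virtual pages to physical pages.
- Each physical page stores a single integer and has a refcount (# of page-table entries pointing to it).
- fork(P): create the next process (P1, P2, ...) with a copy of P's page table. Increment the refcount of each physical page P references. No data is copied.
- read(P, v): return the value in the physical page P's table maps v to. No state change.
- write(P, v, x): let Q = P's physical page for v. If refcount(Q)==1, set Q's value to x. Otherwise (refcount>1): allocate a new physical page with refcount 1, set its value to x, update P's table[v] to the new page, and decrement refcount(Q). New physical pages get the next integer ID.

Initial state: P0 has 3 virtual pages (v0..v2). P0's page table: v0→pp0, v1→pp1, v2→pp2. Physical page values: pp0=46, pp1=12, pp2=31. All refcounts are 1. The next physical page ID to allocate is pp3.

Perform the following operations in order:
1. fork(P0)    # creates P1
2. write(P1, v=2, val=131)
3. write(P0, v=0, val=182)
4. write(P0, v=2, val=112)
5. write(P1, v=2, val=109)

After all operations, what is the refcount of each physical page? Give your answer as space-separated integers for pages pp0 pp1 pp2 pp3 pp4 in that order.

Answer: 1 2 1 1 1

Derivation:
Op 1: fork(P0) -> P1. 3 ppages; refcounts: pp0:2 pp1:2 pp2:2
Op 2: write(P1, v2, 131). refcount(pp2)=2>1 -> COPY to pp3. 4 ppages; refcounts: pp0:2 pp1:2 pp2:1 pp3:1
Op 3: write(P0, v0, 182). refcount(pp0)=2>1 -> COPY to pp4. 5 ppages; refcounts: pp0:1 pp1:2 pp2:1 pp3:1 pp4:1
Op 4: write(P0, v2, 112). refcount(pp2)=1 -> write in place. 5 ppages; refcounts: pp0:1 pp1:2 pp2:1 pp3:1 pp4:1
Op 5: write(P1, v2, 109). refcount(pp3)=1 -> write in place. 5 ppages; refcounts: pp0:1 pp1:2 pp2:1 pp3:1 pp4:1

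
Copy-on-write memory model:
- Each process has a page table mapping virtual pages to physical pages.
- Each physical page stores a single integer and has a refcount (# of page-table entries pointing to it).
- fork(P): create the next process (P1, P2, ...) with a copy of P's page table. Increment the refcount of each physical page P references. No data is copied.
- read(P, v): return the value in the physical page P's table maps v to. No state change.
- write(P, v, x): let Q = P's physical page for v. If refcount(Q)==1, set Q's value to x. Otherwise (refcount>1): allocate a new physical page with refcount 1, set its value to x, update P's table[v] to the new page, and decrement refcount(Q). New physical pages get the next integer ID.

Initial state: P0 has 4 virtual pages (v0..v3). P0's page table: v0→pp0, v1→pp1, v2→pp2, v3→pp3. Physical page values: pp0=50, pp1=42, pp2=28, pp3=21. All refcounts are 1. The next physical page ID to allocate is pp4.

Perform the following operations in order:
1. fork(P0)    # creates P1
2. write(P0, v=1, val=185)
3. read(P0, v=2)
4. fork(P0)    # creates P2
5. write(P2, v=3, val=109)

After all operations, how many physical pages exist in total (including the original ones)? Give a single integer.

Op 1: fork(P0) -> P1. 4 ppages; refcounts: pp0:2 pp1:2 pp2:2 pp3:2
Op 2: write(P0, v1, 185). refcount(pp1)=2>1 -> COPY to pp4. 5 ppages; refcounts: pp0:2 pp1:1 pp2:2 pp3:2 pp4:1
Op 3: read(P0, v2) -> 28. No state change.
Op 4: fork(P0) -> P2. 5 ppages; refcounts: pp0:3 pp1:1 pp2:3 pp3:3 pp4:2
Op 5: write(P2, v3, 109). refcount(pp3)=3>1 -> COPY to pp5. 6 ppages; refcounts: pp0:3 pp1:1 pp2:3 pp3:2 pp4:2 pp5:1

Answer: 6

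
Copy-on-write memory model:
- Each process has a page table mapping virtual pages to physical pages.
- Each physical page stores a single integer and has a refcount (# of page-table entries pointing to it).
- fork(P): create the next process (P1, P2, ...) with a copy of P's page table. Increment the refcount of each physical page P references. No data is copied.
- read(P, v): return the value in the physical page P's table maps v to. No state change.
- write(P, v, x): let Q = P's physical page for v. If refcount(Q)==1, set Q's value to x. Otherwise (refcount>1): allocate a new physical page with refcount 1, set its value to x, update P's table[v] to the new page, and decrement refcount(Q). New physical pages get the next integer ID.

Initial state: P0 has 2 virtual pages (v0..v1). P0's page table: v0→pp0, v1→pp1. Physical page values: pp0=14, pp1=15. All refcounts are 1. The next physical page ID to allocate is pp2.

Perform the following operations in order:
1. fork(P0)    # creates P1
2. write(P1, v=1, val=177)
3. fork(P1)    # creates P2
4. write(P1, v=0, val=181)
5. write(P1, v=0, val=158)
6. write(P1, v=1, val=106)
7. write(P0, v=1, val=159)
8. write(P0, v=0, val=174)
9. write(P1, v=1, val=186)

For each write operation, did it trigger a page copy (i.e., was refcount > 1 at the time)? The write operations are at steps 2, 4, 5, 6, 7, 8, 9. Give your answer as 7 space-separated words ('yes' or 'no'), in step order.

Op 1: fork(P0) -> P1. 2 ppages; refcounts: pp0:2 pp1:2
Op 2: write(P1, v1, 177). refcount(pp1)=2>1 -> COPY to pp2. 3 ppages; refcounts: pp0:2 pp1:1 pp2:1
Op 3: fork(P1) -> P2. 3 ppages; refcounts: pp0:3 pp1:1 pp2:2
Op 4: write(P1, v0, 181). refcount(pp0)=3>1 -> COPY to pp3. 4 ppages; refcounts: pp0:2 pp1:1 pp2:2 pp3:1
Op 5: write(P1, v0, 158). refcount(pp3)=1 -> write in place. 4 ppages; refcounts: pp0:2 pp1:1 pp2:2 pp3:1
Op 6: write(P1, v1, 106). refcount(pp2)=2>1 -> COPY to pp4. 5 ppages; refcounts: pp0:2 pp1:1 pp2:1 pp3:1 pp4:1
Op 7: write(P0, v1, 159). refcount(pp1)=1 -> write in place. 5 ppages; refcounts: pp0:2 pp1:1 pp2:1 pp3:1 pp4:1
Op 8: write(P0, v0, 174). refcount(pp0)=2>1 -> COPY to pp5. 6 ppages; refcounts: pp0:1 pp1:1 pp2:1 pp3:1 pp4:1 pp5:1
Op 9: write(P1, v1, 186). refcount(pp4)=1 -> write in place. 6 ppages; refcounts: pp0:1 pp1:1 pp2:1 pp3:1 pp4:1 pp5:1

yes yes no yes no yes no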